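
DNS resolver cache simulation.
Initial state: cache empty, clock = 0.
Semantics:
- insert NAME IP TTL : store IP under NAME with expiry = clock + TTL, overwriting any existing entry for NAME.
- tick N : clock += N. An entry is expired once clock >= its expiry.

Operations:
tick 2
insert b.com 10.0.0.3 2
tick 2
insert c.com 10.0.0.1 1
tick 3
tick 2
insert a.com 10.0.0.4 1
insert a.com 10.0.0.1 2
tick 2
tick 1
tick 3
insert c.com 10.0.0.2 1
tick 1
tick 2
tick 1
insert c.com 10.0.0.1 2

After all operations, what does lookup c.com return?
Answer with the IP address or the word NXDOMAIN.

Answer: 10.0.0.1

Derivation:
Op 1: tick 2 -> clock=2.
Op 2: insert b.com -> 10.0.0.3 (expiry=2+2=4). clock=2
Op 3: tick 2 -> clock=4. purged={b.com}
Op 4: insert c.com -> 10.0.0.1 (expiry=4+1=5). clock=4
Op 5: tick 3 -> clock=7. purged={c.com}
Op 6: tick 2 -> clock=9.
Op 7: insert a.com -> 10.0.0.4 (expiry=9+1=10). clock=9
Op 8: insert a.com -> 10.0.0.1 (expiry=9+2=11). clock=9
Op 9: tick 2 -> clock=11. purged={a.com}
Op 10: tick 1 -> clock=12.
Op 11: tick 3 -> clock=15.
Op 12: insert c.com -> 10.0.0.2 (expiry=15+1=16). clock=15
Op 13: tick 1 -> clock=16. purged={c.com}
Op 14: tick 2 -> clock=18.
Op 15: tick 1 -> clock=19.
Op 16: insert c.com -> 10.0.0.1 (expiry=19+2=21). clock=19
lookup c.com: present, ip=10.0.0.1 expiry=21 > clock=19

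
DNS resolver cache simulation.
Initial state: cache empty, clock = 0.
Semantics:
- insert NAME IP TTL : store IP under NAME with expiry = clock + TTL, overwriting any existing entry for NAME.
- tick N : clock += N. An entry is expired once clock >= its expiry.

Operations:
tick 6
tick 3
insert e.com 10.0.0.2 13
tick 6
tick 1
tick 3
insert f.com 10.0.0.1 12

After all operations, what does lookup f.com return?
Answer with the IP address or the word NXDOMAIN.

Answer: 10.0.0.1

Derivation:
Op 1: tick 6 -> clock=6.
Op 2: tick 3 -> clock=9.
Op 3: insert e.com -> 10.0.0.2 (expiry=9+13=22). clock=9
Op 4: tick 6 -> clock=15.
Op 5: tick 1 -> clock=16.
Op 6: tick 3 -> clock=19.
Op 7: insert f.com -> 10.0.0.1 (expiry=19+12=31). clock=19
lookup f.com: present, ip=10.0.0.1 expiry=31 > clock=19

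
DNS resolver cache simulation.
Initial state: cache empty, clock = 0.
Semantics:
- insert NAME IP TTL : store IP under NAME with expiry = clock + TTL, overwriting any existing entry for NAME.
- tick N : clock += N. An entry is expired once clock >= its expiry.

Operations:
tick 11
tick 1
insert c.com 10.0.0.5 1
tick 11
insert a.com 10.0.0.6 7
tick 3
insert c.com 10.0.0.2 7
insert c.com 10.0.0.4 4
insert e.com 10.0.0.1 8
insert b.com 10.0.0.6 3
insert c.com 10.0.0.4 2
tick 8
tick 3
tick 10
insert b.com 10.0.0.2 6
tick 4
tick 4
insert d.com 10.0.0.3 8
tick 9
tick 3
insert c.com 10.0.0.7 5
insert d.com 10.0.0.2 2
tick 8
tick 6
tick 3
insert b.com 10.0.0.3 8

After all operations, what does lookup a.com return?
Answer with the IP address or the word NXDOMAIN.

Answer: NXDOMAIN

Derivation:
Op 1: tick 11 -> clock=11.
Op 2: tick 1 -> clock=12.
Op 3: insert c.com -> 10.0.0.5 (expiry=12+1=13). clock=12
Op 4: tick 11 -> clock=23. purged={c.com}
Op 5: insert a.com -> 10.0.0.6 (expiry=23+7=30). clock=23
Op 6: tick 3 -> clock=26.
Op 7: insert c.com -> 10.0.0.2 (expiry=26+7=33). clock=26
Op 8: insert c.com -> 10.0.0.4 (expiry=26+4=30). clock=26
Op 9: insert e.com -> 10.0.0.1 (expiry=26+8=34). clock=26
Op 10: insert b.com -> 10.0.0.6 (expiry=26+3=29). clock=26
Op 11: insert c.com -> 10.0.0.4 (expiry=26+2=28). clock=26
Op 12: tick 8 -> clock=34. purged={a.com,b.com,c.com,e.com}
Op 13: tick 3 -> clock=37.
Op 14: tick 10 -> clock=47.
Op 15: insert b.com -> 10.0.0.2 (expiry=47+6=53). clock=47
Op 16: tick 4 -> clock=51.
Op 17: tick 4 -> clock=55. purged={b.com}
Op 18: insert d.com -> 10.0.0.3 (expiry=55+8=63). clock=55
Op 19: tick 9 -> clock=64. purged={d.com}
Op 20: tick 3 -> clock=67.
Op 21: insert c.com -> 10.0.0.7 (expiry=67+5=72). clock=67
Op 22: insert d.com -> 10.0.0.2 (expiry=67+2=69). clock=67
Op 23: tick 8 -> clock=75. purged={c.com,d.com}
Op 24: tick 6 -> clock=81.
Op 25: tick 3 -> clock=84.
Op 26: insert b.com -> 10.0.0.3 (expiry=84+8=92). clock=84
lookup a.com: not in cache (expired or never inserted)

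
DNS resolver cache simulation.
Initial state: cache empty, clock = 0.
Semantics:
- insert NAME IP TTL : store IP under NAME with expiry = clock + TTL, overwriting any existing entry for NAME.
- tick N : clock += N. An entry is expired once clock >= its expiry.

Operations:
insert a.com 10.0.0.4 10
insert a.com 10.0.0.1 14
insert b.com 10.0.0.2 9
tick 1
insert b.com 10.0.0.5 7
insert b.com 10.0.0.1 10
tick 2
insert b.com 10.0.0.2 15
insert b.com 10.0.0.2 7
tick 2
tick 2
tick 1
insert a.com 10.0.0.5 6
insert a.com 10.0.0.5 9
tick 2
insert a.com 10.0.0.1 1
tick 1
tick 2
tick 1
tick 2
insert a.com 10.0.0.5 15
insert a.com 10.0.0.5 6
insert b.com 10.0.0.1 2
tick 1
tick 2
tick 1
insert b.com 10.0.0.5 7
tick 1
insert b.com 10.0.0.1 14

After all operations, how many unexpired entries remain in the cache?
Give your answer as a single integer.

Answer: 2

Derivation:
Op 1: insert a.com -> 10.0.0.4 (expiry=0+10=10). clock=0
Op 2: insert a.com -> 10.0.0.1 (expiry=0+14=14). clock=0
Op 3: insert b.com -> 10.0.0.2 (expiry=0+9=9). clock=0
Op 4: tick 1 -> clock=1.
Op 5: insert b.com -> 10.0.0.5 (expiry=1+7=8). clock=1
Op 6: insert b.com -> 10.0.0.1 (expiry=1+10=11). clock=1
Op 7: tick 2 -> clock=3.
Op 8: insert b.com -> 10.0.0.2 (expiry=3+15=18). clock=3
Op 9: insert b.com -> 10.0.0.2 (expiry=3+7=10). clock=3
Op 10: tick 2 -> clock=5.
Op 11: tick 2 -> clock=7.
Op 12: tick 1 -> clock=8.
Op 13: insert a.com -> 10.0.0.5 (expiry=8+6=14). clock=8
Op 14: insert a.com -> 10.0.0.5 (expiry=8+9=17). clock=8
Op 15: tick 2 -> clock=10. purged={b.com}
Op 16: insert a.com -> 10.0.0.1 (expiry=10+1=11). clock=10
Op 17: tick 1 -> clock=11. purged={a.com}
Op 18: tick 2 -> clock=13.
Op 19: tick 1 -> clock=14.
Op 20: tick 2 -> clock=16.
Op 21: insert a.com -> 10.0.0.5 (expiry=16+15=31). clock=16
Op 22: insert a.com -> 10.0.0.5 (expiry=16+6=22). clock=16
Op 23: insert b.com -> 10.0.0.1 (expiry=16+2=18). clock=16
Op 24: tick 1 -> clock=17.
Op 25: tick 2 -> clock=19. purged={b.com}
Op 26: tick 1 -> clock=20.
Op 27: insert b.com -> 10.0.0.5 (expiry=20+7=27). clock=20
Op 28: tick 1 -> clock=21.
Op 29: insert b.com -> 10.0.0.1 (expiry=21+14=35). clock=21
Final cache (unexpired): {a.com,b.com} -> size=2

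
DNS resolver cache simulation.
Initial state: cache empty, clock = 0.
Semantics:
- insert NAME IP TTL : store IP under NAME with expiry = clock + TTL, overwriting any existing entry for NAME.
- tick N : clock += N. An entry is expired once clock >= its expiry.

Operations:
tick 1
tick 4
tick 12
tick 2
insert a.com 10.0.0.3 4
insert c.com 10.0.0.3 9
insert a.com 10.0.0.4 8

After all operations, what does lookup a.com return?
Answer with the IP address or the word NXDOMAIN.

Answer: 10.0.0.4

Derivation:
Op 1: tick 1 -> clock=1.
Op 2: tick 4 -> clock=5.
Op 3: tick 12 -> clock=17.
Op 4: tick 2 -> clock=19.
Op 5: insert a.com -> 10.0.0.3 (expiry=19+4=23). clock=19
Op 6: insert c.com -> 10.0.0.3 (expiry=19+9=28). clock=19
Op 7: insert a.com -> 10.0.0.4 (expiry=19+8=27). clock=19
lookup a.com: present, ip=10.0.0.4 expiry=27 > clock=19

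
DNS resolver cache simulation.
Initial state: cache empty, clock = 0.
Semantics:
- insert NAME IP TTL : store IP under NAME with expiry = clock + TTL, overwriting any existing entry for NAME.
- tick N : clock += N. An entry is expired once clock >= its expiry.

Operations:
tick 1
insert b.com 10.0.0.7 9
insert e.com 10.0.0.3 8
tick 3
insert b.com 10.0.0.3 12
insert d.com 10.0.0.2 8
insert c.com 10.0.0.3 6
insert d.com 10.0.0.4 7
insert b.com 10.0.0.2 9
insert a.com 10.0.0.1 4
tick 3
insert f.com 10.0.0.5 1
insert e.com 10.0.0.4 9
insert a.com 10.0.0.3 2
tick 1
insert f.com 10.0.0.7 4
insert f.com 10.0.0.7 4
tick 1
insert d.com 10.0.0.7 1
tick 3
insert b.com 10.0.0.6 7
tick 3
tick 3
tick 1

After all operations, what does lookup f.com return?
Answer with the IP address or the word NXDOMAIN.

Op 1: tick 1 -> clock=1.
Op 2: insert b.com -> 10.0.0.7 (expiry=1+9=10). clock=1
Op 3: insert e.com -> 10.0.0.3 (expiry=1+8=9). clock=1
Op 4: tick 3 -> clock=4.
Op 5: insert b.com -> 10.0.0.3 (expiry=4+12=16). clock=4
Op 6: insert d.com -> 10.0.0.2 (expiry=4+8=12). clock=4
Op 7: insert c.com -> 10.0.0.3 (expiry=4+6=10). clock=4
Op 8: insert d.com -> 10.0.0.4 (expiry=4+7=11). clock=4
Op 9: insert b.com -> 10.0.0.2 (expiry=4+9=13). clock=4
Op 10: insert a.com -> 10.0.0.1 (expiry=4+4=8). clock=4
Op 11: tick 3 -> clock=7.
Op 12: insert f.com -> 10.0.0.5 (expiry=7+1=8). clock=7
Op 13: insert e.com -> 10.0.0.4 (expiry=7+9=16). clock=7
Op 14: insert a.com -> 10.0.0.3 (expiry=7+2=9). clock=7
Op 15: tick 1 -> clock=8. purged={f.com}
Op 16: insert f.com -> 10.0.0.7 (expiry=8+4=12). clock=8
Op 17: insert f.com -> 10.0.0.7 (expiry=8+4=12). clock=8
Op 18: tick 1 -> clock=9. purged={a.com}
Op 19: insert d.com -> 10.0.0.7 (expiry=9+1=10). clock=9
Op 20: tick 3 -> clock=12. purged={c.com,d.com,f.com}
Op 21: insert b.com -> 10.0.0.6 (expiry=12+7=19). clock=12
Op 22: tick 3 -> clock=15.
Op 23: tick 3 -> clock=18. purged={e.com}
Op 24: tick 1 -> clock=19. purged={b.com}
lookup f.com: not in cache (expired or never inserted)

Answer: NXDOMAIN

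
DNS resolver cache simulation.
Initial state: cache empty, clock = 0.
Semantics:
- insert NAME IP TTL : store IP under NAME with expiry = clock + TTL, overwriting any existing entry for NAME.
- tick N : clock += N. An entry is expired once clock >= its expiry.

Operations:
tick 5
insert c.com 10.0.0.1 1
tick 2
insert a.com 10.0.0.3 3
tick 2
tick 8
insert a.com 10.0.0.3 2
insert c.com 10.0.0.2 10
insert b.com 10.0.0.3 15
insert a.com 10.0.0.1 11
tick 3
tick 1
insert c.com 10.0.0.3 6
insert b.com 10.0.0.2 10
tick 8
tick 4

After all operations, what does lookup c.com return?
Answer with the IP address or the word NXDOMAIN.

Op 1: tick 5 -> clock=5.
Op 2: insert c.com -> 10.0.0.1 (expiry=5+1=6). clock=5
Op 3: tick 2 -> clock=7. purged={c.com}
Op 4: insert a.com -> 10.0.0.3 (expiry=7+3=10). clock=7
Op 5: tick 2 -> clock=9.
Op 6: tick 8 -> clock=17. purged={a.com}
Op 7: insert a.com -> 10.0.0.3 (expiry=17+2=19). clock=17
Op 8: insert c.com -> 10.0.0.2 (expiry=17+10=27). clock=17
Op 9: insert b.com -> 10.0.0.3 (expiry=17+15=32). clock=17
Op 10: insert a.com -> 10.0.0.1 (expiry=17+11=28). clock=17
Op 11: tick 3 -> clock=20.
Op 12: tick 1 -> clock=21.
Op 13: insert c.com -> 10.0.0.3 (expiry=21+6=27). clock=21
Op 14: insert b.com -> 10.0.0.2 (expiry=21+10=31). clock=21
Op 15: tick 8 -> clock=29. purged={a.com,c.com}
Op 16: tick 4 -> clock=33. purged={b.com}
lookup c.com: not in cache (expired or never inserted)

Answer: NXDOMAIN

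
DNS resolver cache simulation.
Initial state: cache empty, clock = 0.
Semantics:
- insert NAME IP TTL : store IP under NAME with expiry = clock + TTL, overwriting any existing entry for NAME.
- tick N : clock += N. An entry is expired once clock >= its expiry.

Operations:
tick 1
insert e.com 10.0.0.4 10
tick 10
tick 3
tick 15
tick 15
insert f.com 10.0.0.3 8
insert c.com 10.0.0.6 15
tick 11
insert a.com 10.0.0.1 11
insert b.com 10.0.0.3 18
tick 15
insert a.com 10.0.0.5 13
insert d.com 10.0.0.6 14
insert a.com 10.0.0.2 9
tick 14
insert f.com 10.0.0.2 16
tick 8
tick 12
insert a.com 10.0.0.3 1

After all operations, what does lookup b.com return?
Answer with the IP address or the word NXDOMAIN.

Answer: NXDOMAIN

Derivation:
Op 1: tick 1 -> clock=1.
Op 2: insert e.com -> 10.0.0.4 (expiry=1+10=11). clock=1
Op 3: tick 10 -> clock=11. purged={e.com}
Op 4: tick 3 -> clock=14.
Op 5: tick 15 -> clock=29.
Op 6: tick 15 -> clock=44.
Op 7: insert f.com -> 10.0.0.3 (expiry=44+8=52). clock=44
Op 8: insert c.com -> 10.0.0.6 (expiry=44+15=59). clock=44
Op 9: tick 11 -> clock=55. purged={f.com}
Op 10: insert a.com -> 10.0.0.1 (expiry=55+11=66). clock=55
Op 11: insert b.com -> 10.0.0.3 (expiry=55+18=73). clock=55
Op 12: tick 15 -> clock=70. purged={a.com,c.com}
Op 13: insert a.com -> 10.0.0.5 (expiry=70+13=83). clock=70
Op 14: insert d.com -> 10.0.0.6 (expiry=70+14=84). clock=70
Op 15: insert a.com -> 10.0.0.2 (expiry=70+9=79). clock=70
Op 16: tick 14 -> clock=84. purged={a.com,b.com,d.com}
Op 17: insert f.com -> 10.0.0.2 (expiry=84+16=100). clock=84
Op 18: tick 8 -> clock=92.
Op 19: tick 12 -> clock=104. purged={f.com}
Op 20: insert a.com -> 10.0.0.3 (expiry=104+1=105). clock=104
lookup b.com: not in cache (expired or never inserted)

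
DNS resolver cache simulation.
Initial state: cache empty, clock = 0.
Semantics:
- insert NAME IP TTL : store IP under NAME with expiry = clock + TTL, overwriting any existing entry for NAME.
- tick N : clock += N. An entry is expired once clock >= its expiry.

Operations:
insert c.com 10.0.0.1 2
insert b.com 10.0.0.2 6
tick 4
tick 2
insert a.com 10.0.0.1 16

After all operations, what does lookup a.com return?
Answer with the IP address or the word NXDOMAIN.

Op 1: insert c.com -> 10.0.0.1 (expiry=0+2=2). clock=0
Op 2: insert b.com -> 10.0.0.2 (expiry=0+6=6). clock=0
Op 3: tick 4 -> clock=4. purged={c.com}
Op 4: tick 2 -> clock=6. purged={b.com}
Op 5: insert a.com -> 10.0.0.1 (expiry=6+16=22). clock=6
lookup a.com: present, ip=10.0.0.1 expiry=22 > clock=6

Answer: 10.0.0.1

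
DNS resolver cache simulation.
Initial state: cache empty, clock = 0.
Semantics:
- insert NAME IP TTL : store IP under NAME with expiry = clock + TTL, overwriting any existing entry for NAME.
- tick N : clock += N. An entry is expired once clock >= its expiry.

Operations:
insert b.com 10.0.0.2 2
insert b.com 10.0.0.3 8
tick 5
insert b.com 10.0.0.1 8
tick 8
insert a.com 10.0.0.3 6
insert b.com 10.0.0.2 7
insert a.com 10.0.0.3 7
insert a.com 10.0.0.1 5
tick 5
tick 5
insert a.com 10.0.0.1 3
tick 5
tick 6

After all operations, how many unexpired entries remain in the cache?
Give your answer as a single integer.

Op 1: insert b.com -> 10.0.0.2 (expiry=0+2=2). clock=0
Op 2: insert b.com -> 10.0.0.3 (expiry=0+8=8). clock=0
Op 3: tick 5 -> clock=5.
Op 4: insert b.com -> 10.0.0.1 (expiry=5+8=13). clock=5
Op 5: tick 8 -> clock=13. purged={b.com}
Op 6: insert a.com -> 10.0.0.3 (expiry=13+6=19). clock=13
Op 7: insert b.com -> 10.0.0.2 (expiry=13+7=20). clock=13
Op 8: insert a.com -> 10.0.0.3 (expiry=13+7=20). clock=13
Op 9: insert a.com -> 10.0.0.1 (expiry=13+5=18). clock=13
Op 10: tick 5 -> clock=18. purged={a.com}
Op 11: tick 5 -> clock=23. purged={b.com}
Op 12: insert a.com -> 10.0.0.1 (expiry=23+3=26). clock=23
Op 13: tick 5 -> clock=28. purged={a.com}
Op 14: tick 6 -> clock=34.
Final cache (unexpired): {} -> size=0

Answer: 0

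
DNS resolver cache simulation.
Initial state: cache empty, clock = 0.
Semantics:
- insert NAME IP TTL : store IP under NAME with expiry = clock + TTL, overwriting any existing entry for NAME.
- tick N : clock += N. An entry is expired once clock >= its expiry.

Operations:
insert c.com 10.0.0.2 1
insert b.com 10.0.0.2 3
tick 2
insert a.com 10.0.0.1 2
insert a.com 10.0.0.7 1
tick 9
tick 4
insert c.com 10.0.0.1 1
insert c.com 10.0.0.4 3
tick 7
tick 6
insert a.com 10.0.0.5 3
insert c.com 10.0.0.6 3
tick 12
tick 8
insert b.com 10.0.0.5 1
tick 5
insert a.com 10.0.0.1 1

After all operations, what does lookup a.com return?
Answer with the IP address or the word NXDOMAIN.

Op 1: insert c.com -> 10.0.0.2 (expiry=0+1=1). clock=0
Op 2: insert b.com -> 10.0.0.2 (expiry=0+3=3). clock=0
Op 3: tick 2 -> clock=2. purged={c.com}
Op 4: insert a.com -> 10.0.0.1 (expiry=2+2=4). clock=2
Op 5: insert a.com -> 10.0.0.7 (expiry=2+1=3). clock=2
Op 6: tick 9 -> clock=11. purged={a.com,b.com}
Op 7: tick 4 -> clock=15.
Op 8: insert c.com -> 10.0.0.1 (expiry=15+1=16). clock=15
Op 9: insert c.com -> 10.0.0.4 (expiry=15+3=18). clock=15
Op 10: tick 7 -> clock=22. purged={c.com}
Op 11: tick 6 -> clock=28.
Op 12: insert a.com -> 10.0.0.5 (expiry=28+3=31). clock=28
Op 13: insert c.com -> 10.0.0.6 (expiry=28+3=31). clock=28
Op 14: tick 12 -> clock=40. purged={a.com,c.com}
Op 15: tick 8 -> clock=48.
Op 16: insert b.com -> 10.0.0.5 (expiry=48+1=49). clock=48
Op 17: tick 5 -> clock=53. purged={b.com}
Op 18: insert a.com -> 10.0.0.1 (expiry=53+1=54). clock=53
lookup a.com: present, ip=10.0.0.1 expiry=54 > clock=53

Answer: 10.0.0.1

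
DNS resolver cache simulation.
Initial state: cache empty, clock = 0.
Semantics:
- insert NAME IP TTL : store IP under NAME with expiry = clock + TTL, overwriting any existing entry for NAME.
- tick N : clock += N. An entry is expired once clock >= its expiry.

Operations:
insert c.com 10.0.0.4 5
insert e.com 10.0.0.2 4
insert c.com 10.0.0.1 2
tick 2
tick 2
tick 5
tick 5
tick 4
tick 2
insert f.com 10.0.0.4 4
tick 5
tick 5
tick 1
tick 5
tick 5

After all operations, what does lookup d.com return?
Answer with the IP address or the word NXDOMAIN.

Answer: NXDOMAIN

Derivation:
Op 1: insert c.com -> 10.0.0.4 (expiry=0+5=5). clock=0
Op 2: insert e.com -> 10.0.0.2 (expiry=0+4=4). clock=0
Op 3: insert c.com -> 10.0.0.1 (expiry=0+2=2). clock=0
Op 4: tick 2 -> clock=2. purged={c.com}
Op 5: tick 2 -> clock=4. purged={e.com}
Op 6: tick 5 -> clock=9.
Op 7: tick 5 -> clock=14.
Op 8: tick 4 -> clock=18.
Op 9: tick 2 -> clock=20.
Op 10: insert f.com -> 10.0.0.4 (expiry=20+4=24). clock=20
Op 11: tick 5 -> clock=25. purged={f.com}
Op 12: tick 5 -> clock=30.
Op 13: tick 1 -> clock=31.
Op 14: tick 5 -> clock=36.
Op 15: tick 5 -> clock=41.
lookup d.com: not in cache (expired or never inserted)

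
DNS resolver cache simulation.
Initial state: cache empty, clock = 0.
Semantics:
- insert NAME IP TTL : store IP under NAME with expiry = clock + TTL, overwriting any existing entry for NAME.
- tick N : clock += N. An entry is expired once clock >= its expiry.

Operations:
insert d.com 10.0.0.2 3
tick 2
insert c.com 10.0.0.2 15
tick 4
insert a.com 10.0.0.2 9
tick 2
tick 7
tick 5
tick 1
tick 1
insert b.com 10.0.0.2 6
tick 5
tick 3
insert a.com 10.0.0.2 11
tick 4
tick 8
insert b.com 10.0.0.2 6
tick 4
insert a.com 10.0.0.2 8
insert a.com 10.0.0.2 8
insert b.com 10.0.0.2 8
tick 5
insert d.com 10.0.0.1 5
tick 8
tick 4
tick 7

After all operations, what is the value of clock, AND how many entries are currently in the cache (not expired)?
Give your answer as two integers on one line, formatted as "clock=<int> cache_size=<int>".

Answer: clock=70 cache_size=0

Derivation:
Op 1: insert d.com -> 10.0.0.2 (expiry=0+3=3). clock=0
Op 2: tick 2 -> clock=2.
Op 3: insert c.com -> 10.0.0.2 (expiry=2+15=17). clock=2
Op 4: tick 4 -> clock=6. purged={d.com}
Op 5: insert a.com -> 10.0.0.2 (expiry=6+9=15). clock=6
Op 6: tick 2 -> clock=8.
Op 7: tick 7 -> clock=15. purged={a.com}
Op 8: tick 5 -> clock=20. purged={c.com}
Op 9: tick 1 -> clock=21.
Op 10: tick 1 -> clock=22.
Op 11: insert b.com -> 10.0.0.2 (expiry=22+6=28). clock=22
Op 12: tick 5 -> clock=27.
Op 13: tick 3 -> clock=30. purged={b.com}
Op 14: insert a.com -> 10.0.0.2 (expiry=30+11=41). clock=30
Op 15: tick 4 -> clock=34.
Op 16: tick 8 -> clock=42. purged={a.com}
Op 17: insert b.com -> 10.0.0.2 (expiry=42+6=48). clock=42
Op 18: tick 4 -> clock=46.
Op 19: insert a.com -> 10.0.0.2 (expiry=46+8=54). clock=46
Op 20: insert a.com -> 10.0.0.2 (expiry=46+8=54). clock=46
Op 21: insert b.com -> 10.0.0.2 (expiry=46+8=54). clock=46
Op 22: tick 5 -> clock=51.
Op 23: insert d.com -> 10.0.0.1 (expiry=51+5=56). clock=51
Op 24: tick 8 -> clock=59. purged={a.com,b.com,d.com}
Op 25: tick 4 -> clock=63.
Op 26: tick 7 -> clock=70.
Final clock = 70
Final cache (unexpired): {} -> size=0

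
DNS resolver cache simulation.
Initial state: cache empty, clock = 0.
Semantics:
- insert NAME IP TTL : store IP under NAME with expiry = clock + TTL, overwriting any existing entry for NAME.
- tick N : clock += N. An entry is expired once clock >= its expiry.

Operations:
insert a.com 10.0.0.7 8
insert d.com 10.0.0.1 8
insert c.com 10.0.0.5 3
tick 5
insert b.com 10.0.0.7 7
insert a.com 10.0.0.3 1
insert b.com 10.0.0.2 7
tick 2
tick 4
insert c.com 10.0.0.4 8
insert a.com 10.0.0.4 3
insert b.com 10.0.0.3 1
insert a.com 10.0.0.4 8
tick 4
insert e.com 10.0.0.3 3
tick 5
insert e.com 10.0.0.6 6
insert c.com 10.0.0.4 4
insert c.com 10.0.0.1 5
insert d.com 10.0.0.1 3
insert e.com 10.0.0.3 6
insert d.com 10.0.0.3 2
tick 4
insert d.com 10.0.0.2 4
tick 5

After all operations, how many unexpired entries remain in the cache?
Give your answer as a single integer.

Answer: 0

Derivation:
Op 1: insert a.com -> 10.0.0.7 (expiry=0+8=8). clock=0
Op 2: insert d.com -> 10.0.0.1 (expiry=0+8=8). clock=0
Op 3: insert c.com -> 10.0.0.5 (expiry=0+3=3). clock=0
Op 4: tick 5 -> clock=5. purged={c.com}
Op 5: insert b.com -> 10.0.0.7 (expiry=5+7=12). clock=5
Op 6: insert a.com -> 10.0.0.3 (expiry=5+1=6). clock=5
Op 7: insert b.com -> 10.0.0.2 (expiry=5+7=12). clock=5
Op 8: tick 2 -> clock=7. purged={a.com}
Op 9: tick 4 -> clock=11. purged={d.com}
Op 10: insert c.com -> 10.0.0.4 (expiry=11+8=19). clock=11
Op 11: insert a.com -> 10.0.0.4 (expiry=11+3=14). clock=11
Op 12: insert b.com -> 10.0.0.3 (expiry=11+1=12). clock=11
Op 13: insert a.com -> 10.0.0.4 (expiry=11+8=19). clock=11
Op 14: tick 4 -> clock=15. purged={b.com}
Op 15: insert e.com -> 10.0.0.3 (expiry=15+3=18). clock=15
Op 16: tick 5 -> clock=20. purged={a.com,c.com,e.com}
Op 17: insert e.com -> 10.0.0.6 (expiry=20+6=26). clock=20
Op 18: insert c.com -> 10.0.0.4 (expiry=20+4=24). clock=20
Op 19: insert c.com -> 10.0.0.1 (expiry=20+5=25). clock=20
Op 20: insert d.com -> 10.0.0.1 (expiry=20+3=23). clock=20
Op 21: insert e.com -> 10.0.0.3 (expiry=20+6=26). clock=20
Op 22: insert d.com -> 10.0.0.3 (expiry=20+2=22). clock=20
Op 23: tick 4 -> clock=24. purged={d.com}
Op 24: insert d.com -> 10.0.0.2 (expiry=24+4=28). clock=24
Op 25: tick 5 -> clock=29. purged={c.com,d.com,e.com}
Final cache (unexpired): {} -> size=0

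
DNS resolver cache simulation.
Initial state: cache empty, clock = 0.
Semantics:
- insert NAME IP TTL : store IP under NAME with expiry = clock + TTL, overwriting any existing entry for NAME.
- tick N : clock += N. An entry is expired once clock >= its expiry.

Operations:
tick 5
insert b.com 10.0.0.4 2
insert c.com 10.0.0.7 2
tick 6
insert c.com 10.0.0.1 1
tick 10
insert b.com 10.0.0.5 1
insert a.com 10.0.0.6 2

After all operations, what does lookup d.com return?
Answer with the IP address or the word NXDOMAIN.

Answer: NXDOMAIN

Derivation:
Op 1: tick 5 -> clock=5.
Op 2: insert b.com -> 10.0.0.4 (expiry=5+2=7). clock=5
Op 3: insert c.com -> 10.0.0.7 (expiry=5+2=7). clock=5
Op 4: tick 6 -> clock=11. purged={b.com,c.com}
Op 5: insert c.com -> 10.0.0.1 (expiry=11+1=12). clock=11
Op 6: tick 10 -> clock=21. purged={c.com}
Op 7: insert b.com -> 10.0.0.5 (expiry=21+1=22). clock=21
Op 8: insert a.com -> 10.0.0.6 (expiry=21+2=23). clock=21
lookup d.com: not in cache (expired or never inserted)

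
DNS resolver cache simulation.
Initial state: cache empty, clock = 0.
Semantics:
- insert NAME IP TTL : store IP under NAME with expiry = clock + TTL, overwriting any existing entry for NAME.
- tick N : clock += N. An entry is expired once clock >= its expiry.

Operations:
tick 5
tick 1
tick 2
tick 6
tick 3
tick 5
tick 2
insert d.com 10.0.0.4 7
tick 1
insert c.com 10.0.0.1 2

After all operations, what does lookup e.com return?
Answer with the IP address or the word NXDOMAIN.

Op 1: tick 5 -> clock=5.
Op 2: tick 1 -> clock=6.
Op 3: tick 2 -> clock=8.
Op 4: tick 6 -> clock=14.
Op 5: tick 3 -> clock=17.
Op 6: tick 5 -> clock=22.
Op 7: tick 2 -> clock=24.
Op 8: insert d.com -> 10.0.0.4 (expiry=24+7=31). clock=24
Op 9: tick 1 -> clock=25.
Op 10: insert c.com -> 10.0.0.1 (expiry=25+2=27). clock=25
lookup e.com: not in cache (expired or never inserted)

Answer: NXDOMAIN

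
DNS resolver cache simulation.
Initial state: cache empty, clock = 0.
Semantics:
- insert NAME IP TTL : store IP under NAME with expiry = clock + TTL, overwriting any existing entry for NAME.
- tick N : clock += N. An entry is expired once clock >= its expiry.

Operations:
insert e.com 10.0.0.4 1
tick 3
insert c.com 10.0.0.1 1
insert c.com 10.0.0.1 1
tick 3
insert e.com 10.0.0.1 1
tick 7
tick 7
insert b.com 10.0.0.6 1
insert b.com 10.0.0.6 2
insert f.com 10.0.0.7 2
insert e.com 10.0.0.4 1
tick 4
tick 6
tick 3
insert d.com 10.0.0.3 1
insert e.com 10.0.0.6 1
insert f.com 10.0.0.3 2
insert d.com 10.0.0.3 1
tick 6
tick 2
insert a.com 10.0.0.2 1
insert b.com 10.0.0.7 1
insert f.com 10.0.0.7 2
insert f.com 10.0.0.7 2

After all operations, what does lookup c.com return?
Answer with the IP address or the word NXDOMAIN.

Op 1: insert e.com -> 10.0.0.4 (expiry=0+1=1). clock=0
Op 2: tick 3 -> clock=3. purged={e.com}
Op 3: insert c.com -> 10.0.0.1 (expiry=3+1=4). clock=3
Op 4: insert c.com -> 10.0.0.1 (expiry=3+1=4). clock=3
Op 5: tick 3 -> clock=6. purged={c.com}
Op 6: insert e.com -> 10.0.0.1 (expiry=6+1=7). clock=6
Op 7: tick 7 -> clock=13. purged={e.com}
Op 8: tick 7 -> clock=20.
Op 9: insert b.com -> 10.0.0.6 (expiry=20+1=21). clock=20
Op 10: insert b.com -> 10.0.0.6 (expiry=20+2=22). clock=20
Op 11: insert f.com -> 10.0.0.7 (expiry=20+2=22). clock=20
Op 12: insert e.com -> 10.0.0.4 (expiry=20+1=21). clock=20
Op 13: tick 4 -> clock=24. purged={b.com,e.com,f.com}
Op 14: tick 6 -> clock=30.
Op 15: tick 3 -> clock=33.
Op 16: insert d.com -> 10.0.0.3 (expiry=33+1=34). clock=33
Op 17: insert e.com -> 10.0.0.6 (expiry=33+1=34). clock=33
Op 18: insert f.com -> 10.0.0.3 (expiry=33+2=35). clock=33
Op 19: insert d.com -> 10.0.0.3 (expiry=33+1=34). clock=33
Op 20: tick 6 -> clock=39. purged={d.com,e.com,f.com}
Op 21: tick 2 -> clock=41.
Op 22: insert a.com -> 10.0.0.2 (expiry=41+1=42). clock=41
Op 23: insert b.com -> 10.0.0.7 (expiry=41+1=42). clock=41
Op 24: insert f.com -> 10.0.0.7 (expiry=41+2=43). clock=41
Op 25: insert f.com -> 10.0.0.7 (expiry=41+2=43). clock=41
lookup c.com: not in cache (expired or never inserted)

Answer: NXDOMAIN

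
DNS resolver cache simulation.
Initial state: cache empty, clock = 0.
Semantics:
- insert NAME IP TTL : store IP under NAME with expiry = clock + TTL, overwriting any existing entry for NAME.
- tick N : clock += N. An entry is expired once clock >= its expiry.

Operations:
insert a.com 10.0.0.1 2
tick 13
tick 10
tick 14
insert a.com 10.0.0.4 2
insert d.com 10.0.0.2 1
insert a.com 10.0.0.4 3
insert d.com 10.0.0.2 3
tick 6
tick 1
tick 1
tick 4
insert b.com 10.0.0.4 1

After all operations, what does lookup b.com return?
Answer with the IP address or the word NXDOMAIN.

Answer: 10.0.0.4

Derivation:
Op 1: insert a.com -> 10.0.0.1 (expiry=0+2=2). clock=0
Op 2: tick 13 -> clock=13. purged={a.com}
Op 3: tick 10 -> clock=23.
Op 4: tick 14 -> clock=37.
Op 5: insert a.com -> 10.0.0.4 (expiry=37+2=39). clock=37
Op 6: insert d.com -> 10.0.0.2 (expiry=37+1=38). clock=37
Op 7: insert a.com -> 10.0.0.4 (expiry=37+3=40). clock=37
Op 8: insert d.com -> 10.0.0.2 (expiry=37+3=40). clock=37
Op 9: tick 6 -> clock=43. purged={a.com,d.com}
Op 10: tick 1 -> clock=44.
Op 11: tick 1 -> clock=45.
Op 12: tick 4 -> clock=49.
Op 13: insert b.com -> 10.0.0.4 (expiry=49+1=50). clock=49
lookup b.com: present, ip=10.0.0.4 expiry=50 > clock=49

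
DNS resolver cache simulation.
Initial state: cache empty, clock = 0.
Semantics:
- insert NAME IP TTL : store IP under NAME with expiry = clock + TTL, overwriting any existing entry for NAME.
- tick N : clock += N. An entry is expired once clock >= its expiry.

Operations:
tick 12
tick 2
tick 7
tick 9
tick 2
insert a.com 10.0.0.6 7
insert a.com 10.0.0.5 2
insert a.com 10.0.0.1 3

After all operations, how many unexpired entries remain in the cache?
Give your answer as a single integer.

Answer: 1

Derivation:
Op 1: tick 12 -> clock=12.
Op 2: tick 2 -> clock=14.
Op 3: tick 7 -> clock=21.
Op 4: tick 9 -> clock=30.
Op 5: tick 2 -> clock=32.
Op 6: insert a.com -> 10.0.0.6 (expiry=32+7=39). clock=32
Op 7: insert a.com -> 10.0.0.5 (expiry=32+2=34). clock=32
Op 8: insert a.com -> 10.0.0.1 (expiry=32+3=35). clock=32
Final cache (unexpired): {a.com} -> size=1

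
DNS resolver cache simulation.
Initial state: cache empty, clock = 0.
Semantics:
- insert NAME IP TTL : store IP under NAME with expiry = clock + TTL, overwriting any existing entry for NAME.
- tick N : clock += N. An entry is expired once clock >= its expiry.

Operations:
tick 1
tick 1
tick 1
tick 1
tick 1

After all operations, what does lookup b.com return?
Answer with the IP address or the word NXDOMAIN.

Answer: NXDOMAIN

Derivation:
Op 1: tick 1 -> clock=1.
Op 2: tick 1 -> clock=2.
Op 3: tick 1 -> clock=3.
Op 4: tick 1 -> clock=4.
Op 5: tick 1 -> clock=5.
lookup b.com: not in cache (expired or never inserted)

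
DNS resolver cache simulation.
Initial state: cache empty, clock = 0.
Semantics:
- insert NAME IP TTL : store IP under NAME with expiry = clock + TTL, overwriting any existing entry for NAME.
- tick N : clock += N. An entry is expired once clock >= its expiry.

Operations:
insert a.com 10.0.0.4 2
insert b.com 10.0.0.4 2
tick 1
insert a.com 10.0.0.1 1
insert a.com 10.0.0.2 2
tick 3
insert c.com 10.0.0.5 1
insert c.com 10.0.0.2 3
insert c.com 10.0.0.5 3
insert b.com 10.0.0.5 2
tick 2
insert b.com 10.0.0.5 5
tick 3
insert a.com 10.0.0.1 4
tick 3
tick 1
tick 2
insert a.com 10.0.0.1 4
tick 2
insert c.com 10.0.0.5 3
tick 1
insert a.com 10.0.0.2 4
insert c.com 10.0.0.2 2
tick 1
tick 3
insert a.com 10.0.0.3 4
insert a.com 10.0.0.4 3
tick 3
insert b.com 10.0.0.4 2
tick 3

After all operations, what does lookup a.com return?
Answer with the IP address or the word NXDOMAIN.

Op 1: insert a.com -> 10.0.0.4 (expiry=0+2=2). clock=0
Op 2: insert b.com -> 10.0.0.4 (expiry=0+2=2). clock=0
Op 3: tick 1 -> clock=1.
Op 4: insert a.com -> 10.0.0.1 (expiry=1+1=2). clock=1
Op 5: insert a.com -> 10.0.0.2 (expiry=1+2=3). clock=1
Op 6: tick 3 -> clock=4. purged={a.com,b.com}
Op 7: insert c.com -> 10.0.0.5 (expiry=4+1=5). clock=4
Op 8: insert c.com -> 10.0.0.2 (expiry=4+3=7). clock=4
Op 9: insert c.com -> 10.0.0.5 (expiry=4+3=7). clock=4
Op 10: insert b.com -> 10.0.0.5 (expiry=4+2=6). clock=4
Op 11: tick 2 -> clock=6. purged={b.com}
Op 12: insert b.com -> 10.0.0.5 (expiry=6+5=11). clock=6
Op 13: tick 3 -> clock=9. purged={c.com}
Op 14: insert a.com -> 10.0.0.1 (expiry=9+4=13). clock=9
Op 15: tick 3 -> clock=12. purged={b.com}
Op 16: tick 1 -> clock=13. purged={a.com}
Op 17: tick 2 -> clock=15.
Op 18: insert a.com -> 10.0.0.1 (expiry=15+4=19). clock=15
Op 19: tick 2 -> clock=17.
Op 20: insert c.com -> 10.0.0.5 (expiry=17+3=20). clock=17
Op 21: tick 1 -> clock=18.
Op 22: insert a.com -> 10.0.0.2 (expiry=18+4=22). clock=18
Op 23: insert c.com -> 10.0.0.2 (expiry=18+2=20). clock=18
Op 24: tick 1 -> clock=19.
Op 25: tick 3 -> clock=22. purged={a.com,c.com}
Op 26: insert a.com -> 10.0.0.3 (expiry=22+4=26). clock=22
Op 27: insert a.com -> 10.0.0.4 (expiry=22+3=25). clock=22
Op 28: tick 3 -> clock=25. purged={a.com}
Op 29: insert b.com -> 10.0.0.4 (expiry=25+2=27). clock=25
Op 30: tick 3 -> clock=28. purged={b.com}
lookup a.com: not in cache (expired or never inserted)

Answer: NXDOMAIN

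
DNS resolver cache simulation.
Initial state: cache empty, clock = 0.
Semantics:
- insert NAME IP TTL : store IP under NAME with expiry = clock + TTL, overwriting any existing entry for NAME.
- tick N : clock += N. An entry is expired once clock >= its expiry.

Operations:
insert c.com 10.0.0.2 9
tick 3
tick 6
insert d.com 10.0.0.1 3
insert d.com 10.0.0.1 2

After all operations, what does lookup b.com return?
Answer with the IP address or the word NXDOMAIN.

Answer: NXDOMAIN

Derivation:
Op 1: insert c.com -> 10.0.0.2 (expiry=0+9=9). clock=0
Op 2: tick 3 -> clock=3.
Op 3: tick 6 -> clock=9. purged={c.com}
Op 4: insert d.com -> 10.0.0.1 (expiry=9+3=12). clock=9
Op 5: insert d.com -> 10.0.0.1 (expiry=9+2=11). clock=9
lookup b.com: not in cache (expired or never inserted)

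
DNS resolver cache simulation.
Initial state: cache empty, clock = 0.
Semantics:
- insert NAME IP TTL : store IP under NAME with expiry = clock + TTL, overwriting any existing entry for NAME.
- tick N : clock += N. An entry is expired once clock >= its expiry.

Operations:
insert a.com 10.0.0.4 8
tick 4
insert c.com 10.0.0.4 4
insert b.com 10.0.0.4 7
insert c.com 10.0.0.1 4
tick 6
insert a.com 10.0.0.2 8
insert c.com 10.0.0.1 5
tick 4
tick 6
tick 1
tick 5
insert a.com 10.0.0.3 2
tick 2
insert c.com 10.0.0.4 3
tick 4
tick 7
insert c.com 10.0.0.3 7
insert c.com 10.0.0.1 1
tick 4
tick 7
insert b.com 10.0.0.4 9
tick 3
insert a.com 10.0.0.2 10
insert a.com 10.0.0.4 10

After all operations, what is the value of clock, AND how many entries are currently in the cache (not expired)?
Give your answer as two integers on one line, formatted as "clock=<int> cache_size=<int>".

Answer: clock=53 cache_size=2

Derivation:
Op 1: insert a.com -> 10.0.0.4 (expiry=0+8=8). clock=0
Op 2: tick 4 -> clock=4.
Op 3: insert c.com -> 10.0.0.4 (expiry=4+4=8). clock=4
Op 4: insert b.com -> 10.0.0.4 (expiry=4+7=11). clock=4
Op 5: insert c.com -> 10.0.0.1 (expiry=4+4=8). clock=4
Op 6: tick 6 -> clock=10. purged={a.com,c.com}
Op 7: insert a.com -> 10.0.0.2 (expiry=10+8=18). clock=10
Op 8: insert c.com -> 10.0.0.1 (expiry=10+5=15). clock=10
Op 9: tick 4 -> clock=14. purged={b.com}
Op 10: tick 6 -> clock=20. purged={a.com,c.com}
Op 11: tick 1 -> clock=21.
Op 12: tick 5 -> clock=26.
Op 13: insert a.com -> 10.0.0.3 (expiry=26+2=28). clock=26
Op 14: tick 2 -> clock=28. purged={a.com}
Op 15: insert c.com -> 10.0.0.4 (expiry=28+3=31). clock=28
Op 16: tick 4 -> clock=32. purged={c.com}
Op 17: tick 7 -> clock=39.
Op 18: insert c.com -> 10.0.0.3 (expiry=39+7=46). clock=39
Op 19: insert c.com -> 10.0.0.1 (expiry=39+1=40). clock=39
Op 20: tick 4 -> clock=43. purged={c.com}
Op 21: tick 7 -> clock=50.
Op 22: insert b.com -> 10.0.0.4 (expiry=50+9=59). clock=50
Op 23: tick 3 -> clock=53.
Op 24: insert a.com -> 10.0.0.2 (expiry=53+10=63). clock=53
Op 25: insert a.com -> 10.0.0.4 (expiry=53+10=63). clock=53
Final clock = 53
Final cache (unexpired): {a.com,b.com} -> size=2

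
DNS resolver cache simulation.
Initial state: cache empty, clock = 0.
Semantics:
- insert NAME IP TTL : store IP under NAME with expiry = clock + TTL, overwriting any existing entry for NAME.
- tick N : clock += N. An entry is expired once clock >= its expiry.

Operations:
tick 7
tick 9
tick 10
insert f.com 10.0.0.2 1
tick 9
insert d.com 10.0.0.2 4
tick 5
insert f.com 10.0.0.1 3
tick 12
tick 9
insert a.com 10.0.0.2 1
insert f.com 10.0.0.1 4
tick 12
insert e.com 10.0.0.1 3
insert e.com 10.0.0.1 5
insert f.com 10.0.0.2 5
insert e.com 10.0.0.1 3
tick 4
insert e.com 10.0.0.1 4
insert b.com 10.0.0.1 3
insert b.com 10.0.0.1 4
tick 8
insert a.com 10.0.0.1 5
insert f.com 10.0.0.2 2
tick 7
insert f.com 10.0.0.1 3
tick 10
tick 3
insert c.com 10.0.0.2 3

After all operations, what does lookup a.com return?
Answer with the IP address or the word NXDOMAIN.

Op 1: tick 7 -> clock=7.
Op 2: tick 9 -> clock=16.
Op 3: tick 10 -> clock=26.
Op 4: insert f.com -> 10.0.0.2 (expiry=26+1=27). clock=26
Op 5: tick 9 -> clock=35. purged={f.com}
Op 6: insert d.com -> 10.0.0.2 (expiry=35+4=39). clock=35
Op 7: tick 5 -> clock=40. purged={d.com}
Op 8: insert f.com -> 10.0.0.1 (expiry=40+3=43). clock=40
Op 9: tick 12 -> clock=52. purged={f.com}
Op 10: tick 9 -> clock=61.
Op 11: insert a.com -> 10.0.0.2 (expiry=61+1=62). clock=61
Op 12: insert f.com -> 10.0.0.1 (expiry=61+4=65). clock=61
Op 13: tick 12 -> clock=73. purged={a.com,f.com}
Op 14: insert e.com -> 10.0.0.1 (expiry=73+3=76). clock=73
Op 15: insert e.com -> 10.0.0.1 (expiry=73+5=78). clock=73
Op 16: insert f.com -> 10.0.0.2 (expiry=73+5=78). clock=73
Op 17: insert e.com -> 10.0.0.1 (expiry=73+3=76). clock=73
Op 18: tick 4 -> clock=77. purged={e.com}
Op 19: insert e.com -> 10.0.0.1 (expiry=77+4=81). clock=77
Op 20: insert b.com -> 10.0.0.1 (expiry=77+3=80). clock=77
Op 21: insert b.com -> 10.0.0.1 (expiry=77+4=81). clock=77
Op 22: tick 8 -> clock=85. purged={b.com,e.com,f.com}
Op 23: insert a.com -> 10.0.0.1 (expiry=85+5=90). clock=85
Op 24: insert f.com -> 10.0.0.2 (expiry=85+2=87). clock=85
Op 25: tick 7 -> clock=92. purged={a.com,f.com}
Op 26: insert f.com -> 10.0.0.1 (expiry=92+3=95). clock=92
Op 27: tick 10 -> clock=102. purged={f.com}
Op 28: tick 3 -> clock=105.
Op 29: insert c.com -> 10.0.0.2 (expiry=105+3=108). clock=105
lookup a.com: not in cache (expired or never inserted)

Answer: NXDOMAIN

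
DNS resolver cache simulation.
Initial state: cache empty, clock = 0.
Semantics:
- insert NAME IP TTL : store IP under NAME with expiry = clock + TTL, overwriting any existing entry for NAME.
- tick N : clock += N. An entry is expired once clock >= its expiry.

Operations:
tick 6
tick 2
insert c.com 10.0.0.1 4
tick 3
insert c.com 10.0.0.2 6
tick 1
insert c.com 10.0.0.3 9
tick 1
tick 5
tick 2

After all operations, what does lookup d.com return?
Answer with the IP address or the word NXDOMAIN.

Answer: NXDOMAIN

Derivation:
Op 1: tick 6 -> clock=6.
Op 2: tick 2 -> clock=8.
Op 3: insert c.com -> 10.0.0.1 (expiry=8+4=12). clock=8
Op 4: tick 3 -> clock=11.
Op 5: insert c.com -> 10.0.0.2 (expiry=11+6=17). clock=11
Op 6: tick 1 -> clock=12.
Op 7: insert c.com -> 10.0.0.3 (expiry=12+9=21). clock=12
Op 8: tick 1 -> clock=13.
Op 9: tick 5 -> clock=18.
Op 10: tick 2 -> clock=20.
lookup d.com: not in cache (expired or never inserted)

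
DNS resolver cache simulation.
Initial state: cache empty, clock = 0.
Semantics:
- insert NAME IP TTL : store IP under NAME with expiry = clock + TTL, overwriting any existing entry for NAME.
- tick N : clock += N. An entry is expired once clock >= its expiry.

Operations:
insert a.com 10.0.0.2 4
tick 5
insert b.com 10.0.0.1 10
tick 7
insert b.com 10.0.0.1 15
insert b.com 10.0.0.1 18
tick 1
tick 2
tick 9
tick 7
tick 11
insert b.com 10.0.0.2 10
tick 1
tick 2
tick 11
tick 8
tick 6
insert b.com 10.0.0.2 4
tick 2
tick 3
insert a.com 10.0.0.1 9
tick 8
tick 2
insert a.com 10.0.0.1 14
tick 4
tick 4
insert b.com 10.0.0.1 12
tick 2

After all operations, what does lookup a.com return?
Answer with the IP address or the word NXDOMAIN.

Op 1: insert a.com -> 10.0.0.2 (expiry=0+4=4). clock=0
Op 2: tick 5 -> clock=5. purged={a.com}
Op 3: insert b.com -> 10.0.0.1 (expiry=5+10=15). clock=5
Op 4: tick 7 -> clock=12.
Op 5: insert b.com -> 10.0.0.1 (expiry=12+15=27). clock=12
Op 6: insert b.com -> 10.0.0.1 (expiry=12+18=30). clock=12
Op 7: tick 1 -> clock=13.
Op 8: tick 2 -> clock=15.
Op 9: tick 9 -> clock=24.
Op 10: tick 7 -> clock=31. purged={b.com}
Op 11: tick 11 -> clock=42.
Op 12: insert b.com -> 10.0.0.2 (expiry=42+10=52). clock=42
Op 13: tick 1 -> clock=43.
Op 14: tick 2 -> clock=45.
Op 15: tick 11 -> clock=56. purged={b.com}
Op 16: tick 8 -> clock=64.
Op 17: tick 6 -> clock=70.
Op 18: insert b.com -> 10.0.0.2 (expiry=70+4=74). clock=70
Op 19: tick 2 -> clock=72.
Op 20: tick 3 -> clock=75. purged={b.com}
Op 21: insert a.com -> 10.0.0.1 (expiry=75+9=84). clock=75
Op 22: tick 8 -> clock=83.
Op 23: tick 2 -> clock=85. purged={a.com}
Op 24: insert a.com -> 10.0.0.1 (expiry=85+14=99). clock=85
Op 25: tick 4 -> clock=89.
Op 26: tick 4 -> clock=93.
Op 27: insert b.com -> 10.0.0.1 (expiry=93+12=105). clock=93
Op 28: tick 2 -> clock=95.
lookup a.com: present, ip=10.0.0.1 expiry=99 > clock=95

Answer: 10.0.0.1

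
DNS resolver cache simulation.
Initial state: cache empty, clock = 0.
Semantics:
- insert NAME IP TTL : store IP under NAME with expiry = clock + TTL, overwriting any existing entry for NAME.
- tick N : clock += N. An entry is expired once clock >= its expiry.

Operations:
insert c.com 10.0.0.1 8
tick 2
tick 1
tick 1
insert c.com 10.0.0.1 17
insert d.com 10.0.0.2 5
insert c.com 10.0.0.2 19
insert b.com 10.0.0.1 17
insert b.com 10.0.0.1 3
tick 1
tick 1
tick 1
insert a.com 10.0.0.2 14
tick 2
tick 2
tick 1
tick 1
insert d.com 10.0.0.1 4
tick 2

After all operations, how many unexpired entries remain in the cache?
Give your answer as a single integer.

Op 1: insert c.com -> 10.0.0.1 (expiry=0+8=8). clock=0
Op 2: tick 2 -> clock=2.
Op 3: tick 1 -> clock=3.
Op 4: tick 1 -> clock=4.
Op 5: insert c.com -> 10.0.0.1 (expiry=4+17=21). clock=4
Op 6: insert d.com -> 10.0.0.2 (expiry=4+5=9). clock=4
Op 7: insert c.com -> 10.0.0.2 (expiry=4+19=23). clock=4
Op 8: insert b.com -> 10.0.0.1 (expiry=4+17=21). clock=4
Op 9: insert b.com -> 10.0.0.1 (expiry=4+3=7). clock=4
Op 10: tick 1 -> clock=5.
Op 11: tick 1 -> clock=6.
Op 12: tick 1 -> clock=7. purged={b.com}
Op 13: insert a.com -> 10.0.0.2 (expiry=7+14=21). clock=7
Op 14: tick 2 -> clock=9. purged={d.com}
Op 15: tick 2 -> clock=11.
Op 16: tick 1 -> clock=12.
Op 17: tick 1 -> clock=13.
Op 18: insert d.com -> 10.0.0.1 (expiry=13+4=17). clock=13
Op 19: tick 2 -> clock=15.
Final cache (unexpired): {a.com,c.com,d.com} -> size=3

Answer: 3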